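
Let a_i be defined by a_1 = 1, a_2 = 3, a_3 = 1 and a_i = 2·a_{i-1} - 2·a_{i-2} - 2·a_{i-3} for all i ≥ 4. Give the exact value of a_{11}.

Step forward from the initial values:
a_4 = -6;  a_5 = -20;  a_6 = -30;  a_7 = -8;  a_8 = 84;  a_9 = 244;  a_{10} = 336;  a_{11} = 16.

16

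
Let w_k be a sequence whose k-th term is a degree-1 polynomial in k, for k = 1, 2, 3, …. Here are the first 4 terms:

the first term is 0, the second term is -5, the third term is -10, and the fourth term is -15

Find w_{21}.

-100

1st diffs: -5, -5, -5 (constant).
So w_k = -5k + 5.
Evaluating at k = 21 gives w_{21} = -100.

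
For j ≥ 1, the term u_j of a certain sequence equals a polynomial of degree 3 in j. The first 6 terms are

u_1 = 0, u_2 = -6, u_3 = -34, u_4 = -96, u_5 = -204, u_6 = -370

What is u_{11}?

1st diffs: -6, -28, -62, -108, -166.
2nd diffs: -22, -34, -46, -58.
3rd diffs: -12, -12, -12 (constant).
Newton forward-difference form: u_j = (-6)·C(j-1,1) + (-22)·C(j-1,2) + (-12)·C(j-1,3).
At j = 11: j-1 = 10, so u_{11} = -60 - 990 - 1440 = -2490.

-2490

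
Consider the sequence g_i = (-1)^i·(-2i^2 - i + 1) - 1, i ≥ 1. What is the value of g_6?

(-1)^6 = 1; -2i^2 - i + 1 at i=6 is -77; so g_6 = -78.

-78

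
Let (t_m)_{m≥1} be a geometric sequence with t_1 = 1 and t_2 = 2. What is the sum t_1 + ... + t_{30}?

1073741823

Common ratio r = 2.
t_m = 1·2^(m-1).
S = 1·(2^30 - 1)/(2 - 1) = 1·(1073741824 - 1)/(1) = 1073741823.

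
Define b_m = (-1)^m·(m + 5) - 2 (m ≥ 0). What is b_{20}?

23

(-1)^20 = 1; m + 5 at m=20 is 25; so b_{20} = 23.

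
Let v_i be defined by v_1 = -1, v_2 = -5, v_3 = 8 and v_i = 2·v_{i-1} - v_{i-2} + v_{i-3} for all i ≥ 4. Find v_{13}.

Iterate the recurrence:
v_4 = 20  v_5 = 27  v_6 = 42  v_7 = 77  v_8 = 139  v_9 = 243  v_{10} = 424  v_{11} = 744  v_{12} = 1307  v_{13} = 2294.

2294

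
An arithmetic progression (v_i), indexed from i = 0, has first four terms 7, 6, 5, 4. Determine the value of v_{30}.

Common difference d = -1.
v_i = 7 + (i - 0)·(-1).
v_{30} = 7 + 30·(-1) = -23.

-23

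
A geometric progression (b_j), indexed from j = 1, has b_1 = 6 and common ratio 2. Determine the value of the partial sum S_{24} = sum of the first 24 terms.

b_j = 6·2^(j-1).
S = 6·(2^24 - 1)/(2 - 1) = 6·(16777216 - 1)/(1) = 100663290.

100663290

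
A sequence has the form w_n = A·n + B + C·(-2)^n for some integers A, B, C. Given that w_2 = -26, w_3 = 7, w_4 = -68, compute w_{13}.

The three given values yield: 2A + B + 4C = -26; 3A + B - 8C = 7; 4A + B + 16C = -68.
Subtracting the first from the second: A - 12C = 33.
Subtracting the second from the third: A + 24C = -75.
Solving: C = -3, A = -3, then B = -8.
So w_n = -3·n + (-8) + (-3)·(-2)^n; at n=13 this is 24529.

24529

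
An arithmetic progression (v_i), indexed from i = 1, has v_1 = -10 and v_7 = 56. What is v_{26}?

265

Common difference d = (56 - (-10)) / (7 - 1) = 11.
v_i = -10 + (i - 1)·11.
v_{26} = -10 + 25·11 = 265.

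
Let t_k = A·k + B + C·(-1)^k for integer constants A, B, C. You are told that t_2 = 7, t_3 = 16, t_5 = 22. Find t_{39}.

124

The three given values yield: 2A + B + C = 7; 3A + B - C = 16; 5A + B - C = 22.
Subtracting the first from the second: A - 2C = 9.
Subtracting the second from the third: 2A = 6.
Solving: C = -3, A = 3, then B = 4.
So t_k = 3·k + 4 + (-3)·(-1)^k; at k=39 this is 124.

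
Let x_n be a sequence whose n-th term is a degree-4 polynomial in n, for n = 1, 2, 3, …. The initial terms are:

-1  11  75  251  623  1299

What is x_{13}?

1st diffs: 12, 64, 176, 372, 676.
2nd diffs: 52, 112, 196, 304.
3rd diffs: 60, 84, 108.
4th diffs: 24, 24 (constant).
Newton forward-difference form: x_n = -1 + 12·C(n-1,1) + 52·C(n-1,2) + 60·C(n-1,3) + 24·C(n-1,4).
At n = 13: n-1 = 12, so x_{13} = -1 + 144 + 3432 + 13200 + 11880 = 28655.

28655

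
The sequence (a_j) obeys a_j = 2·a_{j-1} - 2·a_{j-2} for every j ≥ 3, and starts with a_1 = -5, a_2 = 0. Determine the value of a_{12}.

Iterate the recurrence:
a_3 = 10; a_4 = 20; a_5 = 20; a_6 = 0; a_7 = -40; a_8 = -80; a_9 = -80; a_{10} = 0; a_{11} = 160; a_{12} = 320.

320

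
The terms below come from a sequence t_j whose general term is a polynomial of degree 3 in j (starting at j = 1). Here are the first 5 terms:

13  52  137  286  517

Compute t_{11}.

1st diffs: 39, 85, 149, 231.
2nd diffs: 46, 64, 82.
3rd diffs: 18, 18 (constant).
Newton forward-difference form: t_j = 13 + 39·C(j-1,1) + 46·C(j-1,2) + 18·C(j-1,3).
At j = 11: j-1 = 10, so t_{11} = 13 + 390 + 2070 + 2160 = 4633.

4633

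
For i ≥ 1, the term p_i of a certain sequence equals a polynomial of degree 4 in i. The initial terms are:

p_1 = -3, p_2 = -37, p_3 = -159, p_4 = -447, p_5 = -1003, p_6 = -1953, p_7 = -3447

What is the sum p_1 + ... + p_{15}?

-222197

1st diffs: -34, -122, -288, -556, -950, -1494.
2nd diffs: -88, -166, -268, -394, -544.
3rd diffs: -78, -102, -126, -150.
4th diffs: -24, -24, -24 (constant).
Newton forward-difference form: p_i = -3 + (-34)·C(i-1,1) + (-88)·C(i-1,2) + (-78)·C(i-1,3) + (-24)·C(i-1,4).
Continuing: …, -5659, -8787, -13053, -18703, …, p_{15} = -60903.
Summing i = 1..15 (15 terms) gives -222197.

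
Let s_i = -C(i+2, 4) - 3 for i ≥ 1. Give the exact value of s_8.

C(10, 4) = 210, so s_8 = -213.

-213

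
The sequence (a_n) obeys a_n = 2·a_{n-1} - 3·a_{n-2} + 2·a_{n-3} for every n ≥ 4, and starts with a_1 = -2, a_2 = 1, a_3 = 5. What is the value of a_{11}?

-79

Step forward from the initial values:
a_4 = 3  a_5 = -7  a_6 = -13  a_7 = 1  a_8 = 27  a_9 = 25  a_{10} = -29  a_{11} = -79.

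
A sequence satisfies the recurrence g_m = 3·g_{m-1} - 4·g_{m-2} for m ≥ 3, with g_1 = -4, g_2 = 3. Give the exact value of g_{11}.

Applying the relation repeatedly:
g_3 = 25, g_4 = 63, g_5 = 89, g_6 = 15, g_7 = -311, g_8 = -993, g_9 = -1735, g_{10} = -1233, g_{11} = 3241.

3241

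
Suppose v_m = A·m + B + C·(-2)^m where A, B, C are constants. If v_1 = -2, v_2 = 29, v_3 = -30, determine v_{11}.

The three given values yield: A + B - 2C = -2; 2A + B + 4C = 29; 3A + B - 8C = -30.
Subtracting the first from the second: A + 6C = 31.
Subtracting the second from the third: A - 12C = -59.
Solving: C = 5, A = 1, then B = 7.
So v_m = 1·m + 7 + 5·(-2)^m; at m=11 this is -10222.

-10222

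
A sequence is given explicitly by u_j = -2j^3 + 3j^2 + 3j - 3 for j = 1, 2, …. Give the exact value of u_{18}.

-10641

u_{18} = -2·18^3 + 3·18^2 + 3·18 - 3 = -10641.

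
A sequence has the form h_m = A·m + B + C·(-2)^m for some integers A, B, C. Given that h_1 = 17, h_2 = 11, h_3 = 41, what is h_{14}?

-32677

The three given values yield: A + B - 2C = 17; 2A + B + 4C = 11; 3A + B - 8C = 41.
Subtracting the first from the second: A + 6C = -6.
Subtracting the second from the third: A - 12C = 30.
Solving: C = -2, A = 6, then B = 7.
So h_m = 6·m + 7 + (-2)·(-2)^m; at m=14 this is -32677.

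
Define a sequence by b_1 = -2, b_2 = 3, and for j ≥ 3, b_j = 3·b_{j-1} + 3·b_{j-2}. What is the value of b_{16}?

148659138

b_3 = 3; b_4 = 18; b_5 = 63; …; b_{13} = 2727918; b_{14} = 10342323; b_{15} = 39210723; b_{16} = 148659138.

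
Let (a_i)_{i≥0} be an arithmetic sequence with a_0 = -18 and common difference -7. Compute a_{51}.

a_i = -18 + (i - 0)·(-7).
a_{51} = -18 + 51·(-7) = -375.

-375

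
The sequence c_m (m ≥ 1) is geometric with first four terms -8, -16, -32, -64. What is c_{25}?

-134217728

Common ratio r = 2.
c_m = (-8)·2^(m-1).
c_{25} = (-8)·2^24 = -134217728.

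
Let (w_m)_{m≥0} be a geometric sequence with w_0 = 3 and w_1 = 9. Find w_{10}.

177147

Common ratio r = 3.
w_m = 3·3^(m-0).
w_{10} = 3·3^10 = 177147.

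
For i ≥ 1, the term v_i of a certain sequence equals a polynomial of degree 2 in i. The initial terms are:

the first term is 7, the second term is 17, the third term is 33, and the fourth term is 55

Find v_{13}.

523

1st diffs: 10, 16, 22.
2nd diffs: 6, 6 (constant).
So v_i = 3i^2 + i + 3.
Evaluating at i = 13 gives v_{13} = 523.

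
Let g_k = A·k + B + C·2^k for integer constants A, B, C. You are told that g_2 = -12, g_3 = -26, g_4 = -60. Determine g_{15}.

-163754

At k = 2, 3, 4: 2A + B + 4C = -12; 3A + B + 8C = -26; 4A + B + 16C = -60.
Subtracting the first from the second: A + 4C = -14.
Subtracting the second from the third: A + 8C = -34.
Solving: C = -5, A = 6, then B = -4.
Hence g_{15} = 6·15 + (-4) + (-5)·32768 = -163754.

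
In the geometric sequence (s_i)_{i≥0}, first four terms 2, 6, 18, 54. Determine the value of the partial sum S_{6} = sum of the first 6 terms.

728

Common ratio r = 3.
s_i = 2·3^(i-0).
S = 2·(3^6 - 1)/(3 - 1) = 2·(729 - 1)/(2) = 728.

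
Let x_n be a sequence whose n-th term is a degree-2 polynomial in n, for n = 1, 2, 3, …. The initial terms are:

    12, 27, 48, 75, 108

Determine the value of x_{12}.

507

1st diffs: 15, 21, 27, 33.
2nd diffs: 6, 6, 6 (constant).
So x_n = 3n^2 + 6n + 3.
Evaluating at n = 12 gives x_{12} = 507.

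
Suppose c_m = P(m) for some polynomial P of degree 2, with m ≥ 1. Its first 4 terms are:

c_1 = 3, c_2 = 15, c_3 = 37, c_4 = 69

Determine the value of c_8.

297

1st diffs: 12, 22, 32.
2nd diffs: 10, 10 (constant).
Newton forward-difference form: c_m = 3 + 12·C(m-1,1) + 10·C(m-1,2).
At m = 8: m-1 = 7, so c_8 = 3 + 84 + 210 = 297.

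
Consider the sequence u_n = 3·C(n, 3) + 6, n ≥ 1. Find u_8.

174

C(8, 3) = 56, so u_8 = 174.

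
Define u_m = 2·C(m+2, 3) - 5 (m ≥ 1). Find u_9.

325

C(11, 3) = 165, so u_9 = 325.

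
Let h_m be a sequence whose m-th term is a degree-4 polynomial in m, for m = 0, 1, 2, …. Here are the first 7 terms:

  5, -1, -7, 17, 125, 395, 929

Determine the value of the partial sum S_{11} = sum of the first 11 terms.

1st diffs: -6, -6, 24, 108, 270, 534.
2nd diffs: 0, 30, 84, 162, 264.
3rd diffs: 30, 54, 78, 102.
4th diffs: 24, 24, 24 (constant).
Newton forward-difference form: h_m = 5 + (-6)·C(m,1) + 30·C(m,3) + 24·C(m,4).
Continuing: 1853, 3317, 5495, 8585.
Summing m = 0..10 (11 terms) gives 20713.

20713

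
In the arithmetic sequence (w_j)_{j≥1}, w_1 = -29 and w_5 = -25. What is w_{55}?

Common difference d = (-25 - (-29)) / (5 - 1) = 1.
w_j = -29 + (j - 1)·1.
w_{55} = -29 + 54·1 = 25.

25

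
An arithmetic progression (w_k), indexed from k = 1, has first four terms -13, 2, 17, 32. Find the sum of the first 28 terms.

5306

Common difference d = 15.
w_k = -13 + (k - 1)·15.
w_{28} = 392; S = 28·(-13 + 392)/2 = 5306.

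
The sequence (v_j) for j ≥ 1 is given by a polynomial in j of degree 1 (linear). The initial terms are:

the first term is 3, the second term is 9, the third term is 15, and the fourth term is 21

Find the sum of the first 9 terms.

243

1st diffs: 6, 6, 6 (constant).
So v_j = 6j - 3.
Continuing: …, 27, 33, 39, 45, …, v_9 = 51.
Summing j = 1..9 (9 terms) gives 243.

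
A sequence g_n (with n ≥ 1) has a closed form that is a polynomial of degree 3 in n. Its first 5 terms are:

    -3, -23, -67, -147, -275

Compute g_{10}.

-2055

1st diffs: -20, -44, -80, -128.
2nd diffs: -24, -36, -48.
3rd diffs: -12, -12 (constant).
So g_n = -2n^3 - 6n + 5.
Evaluating at n = 10 gives g_{10} = -2055.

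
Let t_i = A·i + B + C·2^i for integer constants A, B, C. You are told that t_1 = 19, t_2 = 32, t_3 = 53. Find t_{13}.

32839

Write the equations: A + B + 2C = 19; 2A + B + 4C = 32; 3A + B + 8C = 53.
Subtracting the first from the second: A + 2C = 13.
Subtracting the second from the third: A + 4C = 21.
Solving: C = 4, A = 5, then B = 6.
So t_i = 5·i + 6 + 4·2^i; at i=13 this is 32839.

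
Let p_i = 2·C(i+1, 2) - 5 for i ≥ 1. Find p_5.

25

C(6, 2) = 15, so p_5 = 25.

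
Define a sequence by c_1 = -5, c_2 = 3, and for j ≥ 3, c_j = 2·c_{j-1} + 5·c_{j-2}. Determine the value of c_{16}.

Iterate the recurrence:
c_3 = -19, c_4 = -23, c_5 = -141, …, c_{13} = -2461181, c_{14} = -8488077, c_{15} = -29282059, c_{16} = -101004503.

-101004503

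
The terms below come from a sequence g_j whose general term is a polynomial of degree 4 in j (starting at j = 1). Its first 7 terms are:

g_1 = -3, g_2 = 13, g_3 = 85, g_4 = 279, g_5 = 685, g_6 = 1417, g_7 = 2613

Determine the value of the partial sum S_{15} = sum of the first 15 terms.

1st diffs: 16, 72, 194, 406, 732, 1196.
2nd diffs: 56, 122, 212, 326, 464.
3rd diffs: 66, 90, 114, 138.
4th diffs: 24, 24, 24 (constant).
So g_j = j^4 + j^3 - 3j^2 + 3j - 5.
Continuing: …, 4435, 7069, 10725, 15637, …, g_{15} = 53365.
Summing j = 1..15 (15 terms) gives 189277.

189277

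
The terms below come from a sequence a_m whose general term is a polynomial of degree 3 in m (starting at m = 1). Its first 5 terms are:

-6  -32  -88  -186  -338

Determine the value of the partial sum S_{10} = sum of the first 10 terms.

-7350

1st diffs: -26, -56, -98, -152.
2nd diffs: -30, -42, -54.
3rd diffs: -12, -12 (constant).
Newton forward-difference form: a_m = -6 + (-26)·C(m-1,1) + (-30)·C(m-1,2) + (-12)·C(m-1,3).
Continuing: …, -556, -852, -1238, -1726, …, a_{10} = -2328.
Summing m = 1..10 (10 terms) gives -7350.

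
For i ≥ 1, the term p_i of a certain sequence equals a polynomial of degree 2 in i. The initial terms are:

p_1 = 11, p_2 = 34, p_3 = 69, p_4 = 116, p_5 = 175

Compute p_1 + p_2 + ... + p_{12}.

1st diffs: 23, 35, 47, 59.
2nd diffs: 12, 12, 12 (constant).
Newton forward-difference form: p_i = 11 + 23·C(i-1,1) + 12·C(i-1,2).
Continuing: …, 246, 329, 424, 531, …, p_{12} = 924.
Summing i = 1..12 (12 terms) gives 4290.

4290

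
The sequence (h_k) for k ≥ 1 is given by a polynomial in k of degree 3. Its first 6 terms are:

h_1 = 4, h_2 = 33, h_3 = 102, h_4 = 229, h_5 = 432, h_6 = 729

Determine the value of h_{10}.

1st diffs: 29, 69, 127, 203, 297.
2nd diffs: 40, 58, 76, 94.
3rd diffs: 18, 18, 18 (constant).
So h_k = 3k^3 + 2k^2 + 2k - 3.
Evaluating at k = 10 gives h_{10} = 3217.

3217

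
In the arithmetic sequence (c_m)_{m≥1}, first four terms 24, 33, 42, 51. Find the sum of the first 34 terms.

5865

Common difference d = 9.
c_m = 24 + (m - 1)·9.
c_{34} = 321; S = 34·(24 + 321)/2 = 5865.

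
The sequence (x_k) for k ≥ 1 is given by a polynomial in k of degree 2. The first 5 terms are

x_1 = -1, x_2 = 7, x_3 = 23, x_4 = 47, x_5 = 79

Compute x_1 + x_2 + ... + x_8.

664

1st diffs: 8, 16, 24, 32.
2nd diffs: 8, 8, 8 (constant).
Newton forward-difference form: x_k = -1 + 8·C(k-1,1) + 8·C(k-1,2).
Continuing: 119, 167, 223.
Summing k = 1..8 (8 terms) gives 664.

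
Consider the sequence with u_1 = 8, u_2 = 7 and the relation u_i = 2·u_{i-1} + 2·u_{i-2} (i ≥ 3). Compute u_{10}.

u_3 = 30, u_4 = 74, u_5 = 208, u_6 = 564, u_7 = 1544, u_8 = 4216, u_9 = 11520, u_{10} = 31472.

31472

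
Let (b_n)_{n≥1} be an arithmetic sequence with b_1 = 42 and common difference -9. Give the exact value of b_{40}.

b_n = 42 + (n - 1)·(-9).
b_{40} = 42 + 39·(-9) = -309.

-309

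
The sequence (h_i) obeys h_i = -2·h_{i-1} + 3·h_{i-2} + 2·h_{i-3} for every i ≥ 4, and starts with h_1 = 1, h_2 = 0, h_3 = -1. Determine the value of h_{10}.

1992

h_4 = 4;  h_5 = -11;  h_6 = 32;  h_7 = -89;  h_8 = 252;  h_9 = -707;  h_{10} = 1992.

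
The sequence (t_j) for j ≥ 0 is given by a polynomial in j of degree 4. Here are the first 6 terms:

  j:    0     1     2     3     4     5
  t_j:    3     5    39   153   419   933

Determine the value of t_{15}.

57993

1st diffs: 2, 34, 114, 266, 514.
2nd diffs: 32, 80, 152, 248.
3rd diffs: 48, 72, 96.
4th diffs: 24, 24 (constant).
Newton forward-difference form: t_j = 3 + 2·C(j,1) + 32·C(j,2) + 48·C(j,3) + 24·C(j,4).
At j = 15: j = 15, so t_{15} = 3 + 30 + 3360 + 21840 + 32760 = 57993.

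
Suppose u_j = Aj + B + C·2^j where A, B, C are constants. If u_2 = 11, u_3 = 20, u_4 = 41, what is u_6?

The three given values yield: 2A + B + 4C = 11; 3A + B + 8C = 20; 4A + B + 16C = 41.
Subtracting the first from the second: A + 4C = 9.
Subtracting the second from the third: A + 8C = 21.
Solving: C = 3, A = -3, then B = 5.
Hence u_6 = -3·6 + 5 + 3·64 = 179.

179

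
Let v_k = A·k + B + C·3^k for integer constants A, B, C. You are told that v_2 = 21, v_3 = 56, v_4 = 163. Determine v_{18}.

Write the equations: 2A + B + 9C = 21; 3A + B + 27C = 56; 4A + B + 81C = 163.
Subtracting the first from the second: A + 18C = 35.
Subtracting the second from the third: A + 54C = 107.
Solving: C = 2, A = -1, then B = 5.
So v_k = -1·k + 5 + 2·3^k; at k=18 this is 774840965.

774840965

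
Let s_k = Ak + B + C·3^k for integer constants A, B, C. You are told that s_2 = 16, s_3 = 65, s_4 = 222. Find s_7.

6525

At k = 2, 3, 4: 2A + B + 9C = 16; 3A + B + 27C = 65; 4A + B + 81C = 222.
Subtracting the first from the second: A + 18C = 49.
Subtracting the second from the third: A + 54C = 157.
Solving: C = 3, A = -5, then B = -1.
Therefore s_7 = -35 + (-1) + 3·2187 = 6525.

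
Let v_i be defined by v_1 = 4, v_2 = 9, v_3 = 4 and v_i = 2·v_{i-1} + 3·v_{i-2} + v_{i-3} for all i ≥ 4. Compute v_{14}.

2561974

Compute successive terms:
v_4 = 39  v_5 = 99  v_6 = 319  …  v_{11} = 87719  v_{12} = 270139  v_{13} = 831919  v_{14} = 2561974.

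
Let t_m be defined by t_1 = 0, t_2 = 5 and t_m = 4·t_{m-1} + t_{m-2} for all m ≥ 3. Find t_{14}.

158114965

Compute successive terms:
t_3 = 20  t_4 = 85  t_5 = 360  …  t_{11} = 2080100  t_{12} = 8811445  t_{13} = 37325880  t_{14} = 158114965.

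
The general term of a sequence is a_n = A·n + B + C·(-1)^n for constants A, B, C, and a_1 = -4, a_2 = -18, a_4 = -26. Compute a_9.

-36

The three given values yield: A + B - C = -4; 2A + B + C = -18; 4A + B + C = -26.
Subtracting the first from the second: A + 2C = -14.
Subtracting the second from the third: 2A = -8.
Solving: C = -5, A = -4, then B = -5.
Therefore a_9 = -36 + (-5) + (-5)·(-1) = -36.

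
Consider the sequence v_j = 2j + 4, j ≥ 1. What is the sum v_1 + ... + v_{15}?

Over j = 1..15: Σj = 120.
Total = (2)·120 + (4)·15 = 300.

300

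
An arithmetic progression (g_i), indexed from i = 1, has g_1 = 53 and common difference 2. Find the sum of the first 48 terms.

g_i = 53 + (i - 1)·2.
g_{48} = 147; S = 48·(53 + 147)/2 = 4800.

4800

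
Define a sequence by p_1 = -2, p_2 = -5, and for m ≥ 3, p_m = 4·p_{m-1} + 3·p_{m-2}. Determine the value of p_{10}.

Iterate the recurrence:
p_3 = -26  p_4 = -119  p_5 = -554  p_6 = -2573  p_7 = -11954  p_8 = -55535  p_9 = -258002  p_{10} = -1198613.

-1198613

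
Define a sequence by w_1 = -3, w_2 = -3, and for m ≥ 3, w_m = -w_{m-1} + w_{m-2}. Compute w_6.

-6

Iterate the recurrence:
w_3 = 0;  w_4 = -3;  w_5 = 3;  w_6 = -6.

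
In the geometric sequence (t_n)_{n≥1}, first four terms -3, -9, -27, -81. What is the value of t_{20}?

Common ratio r = 3.
t_n = (-3)·3^(n-1).
t_{20} = (-3)·3^19 = -3486784401.

-3486784401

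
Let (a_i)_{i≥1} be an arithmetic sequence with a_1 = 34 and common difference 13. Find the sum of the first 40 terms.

11500

a_i = 34 + (i - 1)·13.
a_{40} = 541; S = 40·(34 + 541)/2 = 11500.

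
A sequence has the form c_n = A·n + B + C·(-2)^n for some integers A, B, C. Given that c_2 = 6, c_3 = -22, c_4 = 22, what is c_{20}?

2097078

The three given values yield: 2A + B + 4C = 6; 3A + B - 8C = -22; 4A + B + 16C = 22.
Subtracting the first from the second: A - 12C = -28.
Subtracting the second from the third: A + 24C = 44.
Solving: C = 2, A = -4, then B = 6.
So c_n = -4·n + 6 + 2·(-2)^n; at n=20 this is 2097078.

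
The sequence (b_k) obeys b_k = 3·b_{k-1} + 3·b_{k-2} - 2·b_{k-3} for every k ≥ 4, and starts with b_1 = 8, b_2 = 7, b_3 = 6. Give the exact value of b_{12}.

667284

b_4 = 23;  b_5 = 73;  b_6 = 276;  b_7 = 1001;  b_8 = 3685;  b_9 = 13506;  b_{10} = 49571;  b_{11} = 181861;  b_{12} = 667284.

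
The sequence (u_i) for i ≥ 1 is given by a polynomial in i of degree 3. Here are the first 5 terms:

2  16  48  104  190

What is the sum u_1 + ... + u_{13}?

10556

1st diffs: 14, 32, 56, 86.
2nd diffs: 18, 24, 30.
3rd diffs: 6, 6 (constant).
Newton forward-difference form: u_i = 2 + 14·C(i-1,1) + 18·C(i-1,2) + 6·C(i-1,3).
Continuing: …, 312, 476, 688, 954, …, u_{13} = 2678.
Summing i = 1..13 (13 terms) gives 10556.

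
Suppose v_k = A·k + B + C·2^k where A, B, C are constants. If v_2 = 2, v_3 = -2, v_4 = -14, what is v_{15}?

-65474

Write the equations: 2A + B + 4C = 2; 3A + B + 8C = -2; 4A + B + 16C = -14.
Subtracting the first from the second: A + 4C = -4.
Subtracting the second from the third: A + 8C = -12.
Solving: C = -2, A = 4, then B = 2.
Hence v_{15} = 4·15 + 2 + (-2)·32768 = -65474.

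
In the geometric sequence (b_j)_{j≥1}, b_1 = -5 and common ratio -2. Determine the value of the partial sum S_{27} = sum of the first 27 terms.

b_j = (-5)·(-2)^(j-1).
S = (-5)·((-2)^27 - 1)/(-2 - 1) = (-5)·(-134217728 - 1)/(-3) = -223696215.

-223696215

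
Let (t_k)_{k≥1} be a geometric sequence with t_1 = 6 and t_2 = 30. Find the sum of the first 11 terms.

73242186

Common ratio r = 5.
t_k = 6·5^(k-1).
S = 6·(5^11 - 1)/(5 - 1) = 6·(48828125 - 1)/(4) = 73242186.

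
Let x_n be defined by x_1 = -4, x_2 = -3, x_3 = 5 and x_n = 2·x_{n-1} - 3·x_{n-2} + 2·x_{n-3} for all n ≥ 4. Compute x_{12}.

-157

Compute successive terms:
x_4 = 11; x_5 = 1; x_6 = -21; x_7 = -23; x_8 = 19; x_9 = 65; x_{10} = 27; x_{11} = -103; x_{12} = -157.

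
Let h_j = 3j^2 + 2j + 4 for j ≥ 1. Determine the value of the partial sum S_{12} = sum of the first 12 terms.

2154

Over j = 1..12: Σj = 78, Σj² = 650.
Total = (3)·650 + (2)·78 + (4)·12 = 2154.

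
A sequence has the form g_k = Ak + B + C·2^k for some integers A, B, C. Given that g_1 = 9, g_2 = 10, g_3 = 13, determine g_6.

Write the equations: A + B + 2C = 9; 2A + B + 4C = 10; 3A + B + 8C = 13.
Subtracting the first from the second: A + 2C = 1.
Subtracting the second from the third: A + 4C = 3.
Solving: C = 1, A = -1, then B = 8.
Therefore g_6 = -6 + 8 + 1·64 = 66.

66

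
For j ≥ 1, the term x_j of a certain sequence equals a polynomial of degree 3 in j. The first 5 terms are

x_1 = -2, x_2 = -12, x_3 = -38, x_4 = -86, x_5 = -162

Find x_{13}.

-2498

1st diffs: -10, -26, -48, -76.
2nd diffs: -16, -22, -28.
3rd diffs: -6, -6 (constant).
Newton forward-difference form: x_j = -2 + (-10)·C(j-1,1) + (-16)·C(j-1,2) + (-6)·C(j-1,3).
At j = 13: j-1 = 12, so x_{13} = -2 - 120 - 1056 - 1320 = -2498.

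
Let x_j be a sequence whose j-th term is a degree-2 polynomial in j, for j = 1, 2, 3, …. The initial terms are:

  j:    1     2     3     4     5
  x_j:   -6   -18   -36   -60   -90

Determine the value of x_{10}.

1st diffs: -12, -18, -24, -30.
2nd diffs: -6, -6, -6 (constant).
So x_j = -3j^2 - 3j.
Evaluating at j = 10 gives x_{10} = -330.

-330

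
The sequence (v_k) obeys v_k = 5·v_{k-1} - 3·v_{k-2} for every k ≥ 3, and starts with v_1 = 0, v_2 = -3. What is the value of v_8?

-22719

Iterate the recurrence:
v_3 = -15, v_4 = -66, v_5 = -285, v_6 = -1227, v_7 = -5280, v_8 = -22719.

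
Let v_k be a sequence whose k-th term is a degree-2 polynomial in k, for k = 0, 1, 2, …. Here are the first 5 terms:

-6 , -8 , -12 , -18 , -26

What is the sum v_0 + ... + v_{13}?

-994

1st diffs: -2, -4, -6, -8.
2nd diffs: -2, -2, -2 (constant).
Newton forward-difference form: v_k = -6 + (-2)·C(k,1) + (-2)·C(k,2).
Continuing: …, -36, -48, -62, -78, …, v_{13} = -188.
Summing k = 0..13 (14 terms) gives -994.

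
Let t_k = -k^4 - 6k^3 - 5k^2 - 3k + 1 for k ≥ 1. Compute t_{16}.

-91439

t_{16} = -1·16^4 - 6·16^3 - 5·16^2 - 3·16 + 1 = -91439.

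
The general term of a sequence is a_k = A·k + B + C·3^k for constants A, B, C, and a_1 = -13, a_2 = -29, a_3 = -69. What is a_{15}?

Write the equations: A + B + 3C = -13; 2A + B + 9C = -29; 3A + B + 27C = -69.
Subtracting the first from the second: A + 6C = -16.
Subtracting the second from the third: A + 18C = -40.
Solving: C = -2, A = -4, then B = -3.
So a_k = -4·k + (-3) + (-2)·3^k; at k=15 this is -28697877.

-28697877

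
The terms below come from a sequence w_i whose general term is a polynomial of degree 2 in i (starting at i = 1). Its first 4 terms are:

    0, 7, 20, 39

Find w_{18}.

935

1st diffs: 7, 13, 19.
2nd diffs: 6, 6 (constant).
Newton forward-difference form: w_i = 7·C(i-1,1) + 6·C(i-1,2).
At i = 18: i-1 = 17, so w_{18} = 119 + 816 = 935.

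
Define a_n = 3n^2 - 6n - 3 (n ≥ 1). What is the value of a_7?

a_7 = 3·7^2 - 6·7 - 3 = 102.

102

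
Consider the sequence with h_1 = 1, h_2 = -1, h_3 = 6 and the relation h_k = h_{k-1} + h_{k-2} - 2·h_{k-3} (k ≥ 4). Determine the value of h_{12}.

-38

h_4 = 3; h_5 = 11; h_6 = 2; h_7 = 7; h_8 = -13; h_9 = -10; h_{10} = -37; h_{11} = -21; h_{12} = -38.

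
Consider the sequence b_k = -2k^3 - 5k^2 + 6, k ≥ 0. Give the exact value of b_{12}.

-4170

b_{12} = -2·12^3 - 5·12^2 + 6 = -4170.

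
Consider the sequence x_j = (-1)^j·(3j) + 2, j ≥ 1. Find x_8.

26

(-1)^8 = 1; 3j at j=8 is 24; so x_8 = 26.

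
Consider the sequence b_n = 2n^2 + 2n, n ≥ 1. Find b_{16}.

b_{16} = 2·16^2 + 2·16 = 544.

544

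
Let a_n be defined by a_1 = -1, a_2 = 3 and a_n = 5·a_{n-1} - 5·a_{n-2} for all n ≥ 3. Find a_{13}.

9859375

Compute successive terms:
a_3 = 20; a_4 = 85; a_5 = 325; …; a_{10} = 208125; a_{11} = 753125; a_{12} = 2725000; a_{13} = 9859375.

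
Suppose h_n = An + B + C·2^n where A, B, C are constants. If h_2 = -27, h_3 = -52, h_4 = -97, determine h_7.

-672

Write the equations: 2A + B + 4C = -27; 3A + B + 8C = -52; 4A + B + 16C = -97.
Subtracting the first from the second: A + 4C = -25.
Subtracting the second from the third: A + 8C = -45.
Solving: C = -5, A = -5, then B = 3.
Therefore h_7 = -35 + 3 + (-5)·128 = -672.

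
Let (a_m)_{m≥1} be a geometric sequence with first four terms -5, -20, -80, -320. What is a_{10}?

Common ratio r = 4.
a_m = (-5)·4^(m-1).
a_{10} = (-5)·4^9 = -1310720.

-1310720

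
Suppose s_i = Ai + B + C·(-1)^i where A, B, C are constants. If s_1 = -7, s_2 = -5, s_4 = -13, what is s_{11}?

-47

Plug in i = 1, 2, 4: A + B - C = -7; 2A + B + C = -5; 4A + B + C = -13.
Subtracting the first from the second: A + 2C = 2.
Subtracting the second from the third: 2A = -8.
Solving: C = 3, A = -4, then B = 0.
Therefore s_{11} = -44 + 0 + 3·(-1) = -47.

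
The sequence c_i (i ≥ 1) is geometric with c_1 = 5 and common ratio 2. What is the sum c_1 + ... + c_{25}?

167772155

c_i = 5·2^(i-1).
S = 5·(2^25 - 1)/(2 - 1) = 5·(33554432 - 1)/(1) = 167772155.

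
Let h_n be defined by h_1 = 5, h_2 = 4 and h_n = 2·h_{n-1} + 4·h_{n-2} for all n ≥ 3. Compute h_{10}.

Compute successive terms:
h_3 = 28, h_4 = 72, h_5 = 256, h_6 = 800, h_7 = 2624, h_8 = 8448, h_9 = 27392, h_{10} = 88576.

88576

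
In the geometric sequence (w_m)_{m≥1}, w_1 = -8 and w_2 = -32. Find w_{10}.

-2097152

Common ratio r = 4.
w_m = (-8)·4^(m-1).
w_{10} = (-8)·4^9 = -2097152.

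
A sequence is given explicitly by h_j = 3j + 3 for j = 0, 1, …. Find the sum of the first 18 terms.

Over j = 0..17: Σj = 153.
Total = (3)·153 + (3)·18 = 513.

513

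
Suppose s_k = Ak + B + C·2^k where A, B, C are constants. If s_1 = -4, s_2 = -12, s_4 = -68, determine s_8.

Plug in k = 1, 2, 4: A + B + 2C = -4; 2A + B + 4C = -12; 4A + B + 16C = -68.
Subtracting the first from the second: A + 2C = -8.
Subtracting the second from the third: 2A + 12C = -56.
Solving: C = -5, A = 2, then B = 4.
Therefore s_8 = 16 + 4 + (-5)·256 = -1260.

-1260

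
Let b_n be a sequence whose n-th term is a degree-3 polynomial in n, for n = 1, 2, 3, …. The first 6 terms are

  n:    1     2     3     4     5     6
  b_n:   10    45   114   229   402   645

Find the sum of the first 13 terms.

21164

1st diffs: 35, 69, 115, 173, 243.
2nd diffs: 34, 46, 58, 70.
3rd diffs: 12, 12, 12 (constant).
So b_n = 2n^3 + 5n^2 + 6n - 3.
Continuing: …, 970, 1389, 1914, 2557, …, b_{13} = 5314.
Summing n = 1..13 (13 terms) gives 21164.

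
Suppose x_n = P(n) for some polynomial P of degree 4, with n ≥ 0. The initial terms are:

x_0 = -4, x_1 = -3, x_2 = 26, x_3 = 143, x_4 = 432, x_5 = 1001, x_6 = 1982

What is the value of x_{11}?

1st diffs: 1, 29, 117, 289, 569, 981.
2nd diffs: 28, 88, 172, 280, 412.
3rd diffs: 60, 84, 108, 132.
4th diffs: 24, 24, 24 (constant).
Newton forward-difference form: x_n = -4 + 1·C(n,1) + 28·C(n,2) + 60·C(n,3) + 24·C(n,4).
At n = 11: n = 11, so x_{11} = -4 + 11 + 1540 + 9900 + 7920 = 19367.

19367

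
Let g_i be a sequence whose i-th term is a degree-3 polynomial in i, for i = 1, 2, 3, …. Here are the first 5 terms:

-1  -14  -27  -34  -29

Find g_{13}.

1st diffs: -13, -13, -7, 5.
2nd diffs: 0, 6, 12.
3rd diffs: 6, 6 (constant).
So g_i = i^3 - 6i^2 - 2i + 6.
Evaluating at i = 13 gives g_{13} = 1163.

1163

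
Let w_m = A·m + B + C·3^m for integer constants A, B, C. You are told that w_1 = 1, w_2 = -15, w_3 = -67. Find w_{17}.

-387420447

At m = 1, 2, 3: A + B + 3C = 1; 2A + B + 9C = -15; 3A + B + 27C = -67.
Subtracting the first from the second: A + 6C = -16.
Subtracting the second from the third: A + 18C = -52.
Solving: C = -3, A = 2, then B = 8.
So w_m = 2·m + 8 + (-3)·3^m; at m=17 this is -387420447.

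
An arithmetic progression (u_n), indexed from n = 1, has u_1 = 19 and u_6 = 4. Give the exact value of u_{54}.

Common difference d = (4 - 19) / (6 - 1) = -3.
u_n = 19 + (n - 1)·(-3).
u_{54} = 19 + 53·(-3) = -140.

-140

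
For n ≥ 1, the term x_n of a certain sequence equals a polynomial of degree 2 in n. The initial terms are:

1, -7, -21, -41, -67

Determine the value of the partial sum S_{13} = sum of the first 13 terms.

-2327

1st diffs: -8, -14, -20, -26.
2nd diffs: -6, -6, -6 (constant).
Newton forward-difference form: x_n = 1 + (-8)·C(n-1,1) + (-6)·C(n-1,2).
Continuing: …, -99, -137, -181, -231, …, x_{13} = -491.
Summing n = 1..13 (13 terms) gives -2327.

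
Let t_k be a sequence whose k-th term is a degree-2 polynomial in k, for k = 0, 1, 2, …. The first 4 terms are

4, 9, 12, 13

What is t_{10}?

-36

1st diffs: 5, 3, 1.
2nd diffs: -2, -2 (constant).
So t_k = -k^2 + 6k + 4.
Evaluating at k = 10 gives t_{10} = -36.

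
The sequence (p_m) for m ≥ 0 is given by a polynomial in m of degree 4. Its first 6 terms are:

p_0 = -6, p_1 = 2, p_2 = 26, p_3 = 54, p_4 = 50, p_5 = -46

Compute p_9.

1st diffs: 8, 24, 28, -4, -96.
2nd diffs: 16, 4, -32, -92.
3rd diffs: -12, -36, -60.
4th diffs: -24, -24 (constant).
So p_m = -m^4 + 4m^3 + 3m^2 + 2m - 6.
Evaluating at m = 9 gives p_9 = -3390.

-3390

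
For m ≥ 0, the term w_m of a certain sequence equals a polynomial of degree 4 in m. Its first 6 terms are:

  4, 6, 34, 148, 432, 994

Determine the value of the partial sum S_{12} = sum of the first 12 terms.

1st diffs: 2, 28, 114, 284, 562.
2nd diffs: 26, 86, 170, 278.
3rd diffs: 60, 84, 108.
4th diffs: 24, 24 (constant).
So w_m = m^4 + 4m^3 - 6m^2 + 3m + 4.
Continuing: …, 1966, 3504, 5788, 9022, …, w_{11} = 19276.
Summing m = 0..11 (12 terms) gives 54608.

54608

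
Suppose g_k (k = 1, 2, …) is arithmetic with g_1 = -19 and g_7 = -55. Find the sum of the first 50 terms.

Common difference d = (-55 - (-19)) / (7 - 1) = -6.
g_k = -19 + (k - 1)·(-6).
g_{50} = -313; S = 50·(-19 + (-313))/2 = -8300.

-8300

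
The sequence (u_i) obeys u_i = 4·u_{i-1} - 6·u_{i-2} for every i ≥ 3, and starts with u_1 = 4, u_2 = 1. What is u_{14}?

Compute successive terms:
u_3 = -20;  u_4 = -86;  u_5 = -224;  …;  u_{11} = 35776;  u_{12} = 23200;  u_{13} = -121856;  u_{14} = -626624.

-626624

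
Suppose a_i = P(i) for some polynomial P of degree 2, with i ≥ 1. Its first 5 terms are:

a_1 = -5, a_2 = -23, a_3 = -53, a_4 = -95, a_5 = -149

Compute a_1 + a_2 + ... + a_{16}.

-8960

1st diffs: -18, -30, -42, -54.
2nd diffs: -12, -12, -12 (constant).
So a_i = -6i^2 + 1.
Continuing: …, -215, -293, -383, -485, …, a_{16} = -1535.
Summing i = 1..16 (16 terms) gives -8960.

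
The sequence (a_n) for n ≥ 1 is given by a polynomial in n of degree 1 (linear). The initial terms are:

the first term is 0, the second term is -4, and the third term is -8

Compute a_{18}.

-68

1st diffs: -4, -4 (constant).
So a_n = -4n + 4.
Evaluating at n = 18 gives a_{18} = -68.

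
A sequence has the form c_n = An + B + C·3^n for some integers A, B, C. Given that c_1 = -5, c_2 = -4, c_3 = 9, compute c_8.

Write the equations: A + B + 3C = -5; 2A + B + 9C = -4; 3A + B + 27C = 9.
Subtracting the first from the second: A + 6C = 1.
Subtracting the second from the third: A + 18C = 13.
Solving: C = 1, A = -5, then B = -3.
Hence c_8 = -5·8 + (-3) + 1·6561 = 6518.

6518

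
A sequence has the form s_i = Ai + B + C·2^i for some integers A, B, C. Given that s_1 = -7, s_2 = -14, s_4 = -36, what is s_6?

At i = 1, 2, 4: A + B + 2C = -7; 2A + B + 4C = -14; 4A + B + 16C = -36.
Subtracting the first from the second: A + 2C = -7.
Subtracting the second from the third: 2A + 12C = -22.
Solving: C = -1, A = -5, then B = 0.
Therefore s_6 = -30 + 0 + (-1)·64 = -94.

-94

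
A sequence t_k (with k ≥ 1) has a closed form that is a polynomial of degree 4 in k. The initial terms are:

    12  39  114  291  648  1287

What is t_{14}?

1st diffs: 27, 75, 177, 357, 639.
2nd diffs: 48, 102, 180, 282.
3rd diffs: 54, 78, 102.
4th diffs: 24, 24 (constant).
So t_k = k^4 - k^3 + 5k^2 + 4k + 3.
Evaluating at k = 14 gives t_{14} = 36711.

36711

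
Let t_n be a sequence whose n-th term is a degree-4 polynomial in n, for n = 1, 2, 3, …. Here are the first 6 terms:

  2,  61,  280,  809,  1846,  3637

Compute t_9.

16714

1st diffs: 59, 219, 529, 1037, 1791.
2nd diffs: 160, 310, 508, 754.
3rd diffs: 150, 198, 246.
4th diffs: 48, 48 (constant).
Newton forward-difference form: t_n = 2 + 59·C(n-1,1) + 160·C(n-1,2) + 150·C(n-1,3) + 48·C(n-1,4).
At n = 9: n-1 = 8, so t_9 = 2 + 472 + 4480 + 8400 + 3360 = 16714.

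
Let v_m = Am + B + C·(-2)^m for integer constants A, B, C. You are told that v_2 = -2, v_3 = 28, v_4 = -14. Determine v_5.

88

At m = 2, 3, 4: 2A + B + 4C = -2; 3A + B - 8C = 28; 4A + B + 16C = -14.
Subtracting the first from the second: A - 12C = 30.
Subtracting the second from the third: A + 24C = -42.
Solving: C = -2, A = 6, then B = -6.
Therefore v_5 = 30 + (-6) + (-2)·(-32) = 88.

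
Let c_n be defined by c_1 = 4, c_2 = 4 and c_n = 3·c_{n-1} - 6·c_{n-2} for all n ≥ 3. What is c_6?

36

Applying the relation repeatedly:
c_3 = -12; c_4 = -60; c_5 = -108; c_6 = 36.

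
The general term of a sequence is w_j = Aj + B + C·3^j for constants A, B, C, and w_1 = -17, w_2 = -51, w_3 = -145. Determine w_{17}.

-645700881

Plug in j = 1, 2, 3: A + B + 3C = -17; 2A + B + 9C = -51; 3A + B + 27C = -145.
Subtracting the first from the second: A + 6C = -34.
Subtracting the second from the third: A + 18C = -94.
Solving: C = -5, A = -4, then B = 2.
Therefore w_{17} = -68 + 2 + (-5)·129140163 = -645700881.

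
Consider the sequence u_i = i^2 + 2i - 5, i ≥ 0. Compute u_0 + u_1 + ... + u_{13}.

931

Over i = 0..13: Σi = 91, Σi² = 819.
Total = (1)·819 + (2)·91 + (-5)·14 = 931.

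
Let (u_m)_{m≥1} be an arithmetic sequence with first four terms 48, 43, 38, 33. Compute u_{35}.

-122

Common difference d = -5.
u_m = 48 + (m - 1)·(-5).
u_{35} = 48 + 34·(-5) = -122.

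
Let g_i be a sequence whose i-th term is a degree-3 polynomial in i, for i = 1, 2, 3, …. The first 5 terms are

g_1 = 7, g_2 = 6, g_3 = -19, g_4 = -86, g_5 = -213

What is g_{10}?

1st diffs: -1, -25, -67, -127.
2nd diffs: -24, -42, -60.
3rd diffs: -18, -18 (constant).
So g_i = -3i^3 + 6i^2 + 2i + 2.
Evaluating at i = 10 gives g_{10} = -2378.

-2378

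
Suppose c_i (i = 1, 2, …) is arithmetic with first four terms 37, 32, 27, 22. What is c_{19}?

-53

Common difference d = -5.
c_i = 37 + (i - 1)·(-5).
c_{19} = 37 + 18·(-5) = -53.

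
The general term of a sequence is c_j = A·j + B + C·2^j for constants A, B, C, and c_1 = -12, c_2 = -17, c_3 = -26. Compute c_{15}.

-65558

Plug in j = 1, 2, 3: A + B + 2C = -12; 2A + B + 4C = -17; 3A + B + 8C = -26.
Subtracting the first from the second: A + 2C = -5.
Subtracting the second from the third: A + 4C = -9.
Solving: C = -2, A = -1, then B = -7.
Hence c_{15} = -1·15 + (-7) + (-2)·32768 = -65558.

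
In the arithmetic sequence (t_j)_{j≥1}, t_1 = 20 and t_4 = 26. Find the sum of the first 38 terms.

2166

Common difference d = (26 - 20) / (4 - 1) = 2.
t_j = 20 + (j - 1)·2.
t_{38} = 94; S = 38·(20 + 94)/2 = 2166.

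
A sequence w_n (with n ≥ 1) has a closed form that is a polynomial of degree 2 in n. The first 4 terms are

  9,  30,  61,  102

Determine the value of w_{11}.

669

1st diffs: 21, 31, 41.
2nd diffs: 10, 10 (constant).
Newton forward-difference form: w_n = 9 + 21·C(n-1,1) + 10·C(n-1,2).
At n = 11: n-1 = 10, so w_{11} = 9 + 210 + 450 = 669.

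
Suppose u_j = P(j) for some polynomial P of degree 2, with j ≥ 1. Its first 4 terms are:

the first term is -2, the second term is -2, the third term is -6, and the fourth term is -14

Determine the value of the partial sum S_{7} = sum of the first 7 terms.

1st diffs: 0, -4, -8.
2nd diffs: -4, -4 (constant).
Newton forward-difference form: u_j = -2 + (-4)·C(j-1,2).
Continuing: -26, -42, -62.
Summing j = 1..7 (7 terms) gives -154.

-154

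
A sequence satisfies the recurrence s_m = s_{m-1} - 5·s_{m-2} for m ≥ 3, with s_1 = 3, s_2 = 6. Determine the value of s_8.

Applying the relation repeatedly:
s_3 = -9; s_4 = -39; s_5 = 6; s_6 = 201; s_7 = 171; s_8 = -834.

-834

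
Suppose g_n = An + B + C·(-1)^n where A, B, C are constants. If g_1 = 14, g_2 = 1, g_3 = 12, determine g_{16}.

At n = 1, 2, 3: A + B - C = 14; 2A + B + C = 1; 3A + B - C = 12.
Subtracting the first from the second: A + 2C = -13.
Subtracting the second from the third: A - 2C = 11.
Solving: C = -6, A = -1, then B = 9.
Hence g_{16} = -1·16 + 9 + (-6)·1 = -13.

-13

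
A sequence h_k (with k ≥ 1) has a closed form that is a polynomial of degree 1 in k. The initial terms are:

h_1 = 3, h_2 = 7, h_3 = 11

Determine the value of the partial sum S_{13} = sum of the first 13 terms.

1st diffs: 4, 4 (constant).
So h_k = 4k - 1.
Continuing: …, 15, 19, 23, 27, …, h_{13} = 51.
Summing k = 1..13 (13 terms) gives 351.

351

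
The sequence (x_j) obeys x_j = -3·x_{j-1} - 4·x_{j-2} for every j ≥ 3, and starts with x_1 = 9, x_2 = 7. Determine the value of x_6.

31

Applying the relation repeatedly:
x_3 = -57  x_4 = 143  x_5 = -201  x_6 = 31.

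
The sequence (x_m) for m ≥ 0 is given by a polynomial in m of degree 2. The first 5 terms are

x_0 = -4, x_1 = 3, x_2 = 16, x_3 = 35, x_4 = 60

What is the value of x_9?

1st diffs: 7, 13, 19, 25.
2nd diffs: 6, 6, 6 (constant).
So x_m = 3m^2 + 4m - 4.
Evaluating at m = 9 gives x_9 = 275.

275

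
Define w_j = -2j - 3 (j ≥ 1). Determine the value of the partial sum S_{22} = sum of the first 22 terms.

Over j = 1..22: Σj = 253.
Total = (-2)·253 + (-3)·22 = -572.

-572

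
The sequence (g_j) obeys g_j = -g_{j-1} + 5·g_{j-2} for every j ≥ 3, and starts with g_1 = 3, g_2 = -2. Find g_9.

Compute successive terms:
g_3 = 17;  g_4 = -27;  g_5 = 112;  g_6 = -247;  g_7 = 807;  g_8 = -2042;  g_9 = 6077.

6077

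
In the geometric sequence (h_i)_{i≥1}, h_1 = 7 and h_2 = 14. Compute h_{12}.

Common ratio r = 2.
h_i = 7·2^(i-1).
h_{12} = 7·2^11 = 14336.

14336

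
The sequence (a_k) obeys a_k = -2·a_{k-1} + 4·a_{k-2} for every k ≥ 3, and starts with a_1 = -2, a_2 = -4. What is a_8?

-1280

Applying the relation repeatedly:
a_3 = 0, a_4 = -16, a_5 = 32, a_6 = -128, a_7 = 384, a_8 = -1280.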